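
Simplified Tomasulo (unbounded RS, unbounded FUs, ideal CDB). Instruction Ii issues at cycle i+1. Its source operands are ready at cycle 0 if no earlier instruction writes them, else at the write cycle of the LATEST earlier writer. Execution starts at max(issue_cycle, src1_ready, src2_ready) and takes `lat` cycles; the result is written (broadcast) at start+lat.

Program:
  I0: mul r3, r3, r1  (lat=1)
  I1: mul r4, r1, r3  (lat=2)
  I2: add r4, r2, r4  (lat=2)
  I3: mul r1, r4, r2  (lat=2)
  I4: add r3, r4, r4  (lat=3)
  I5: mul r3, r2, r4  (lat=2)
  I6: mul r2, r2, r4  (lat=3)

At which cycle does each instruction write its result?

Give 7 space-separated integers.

Answer: 2 4 6 8 9 8 10

Derivation:
I0 mul r3: issue@1 deps=(None,None) exec_start@1 write@2
I1 mul r4: issue@2 deps=(None,0) exec_start@2 write@4
I2 add r4: issue@3 deps=(None,1) exec_start@4 write@6
I3 mul r1: issue@4 deps=(2,None) exec_start@6 write@8
I4 add r3: issue@5 deps=(2,2) exec_start@6 write@9
I5 mul r3: issue@6 deps=(None,2) exec_start@6 write@8
I6 mul r2: issue@7 deps=(None,2) exec_start@7 write@10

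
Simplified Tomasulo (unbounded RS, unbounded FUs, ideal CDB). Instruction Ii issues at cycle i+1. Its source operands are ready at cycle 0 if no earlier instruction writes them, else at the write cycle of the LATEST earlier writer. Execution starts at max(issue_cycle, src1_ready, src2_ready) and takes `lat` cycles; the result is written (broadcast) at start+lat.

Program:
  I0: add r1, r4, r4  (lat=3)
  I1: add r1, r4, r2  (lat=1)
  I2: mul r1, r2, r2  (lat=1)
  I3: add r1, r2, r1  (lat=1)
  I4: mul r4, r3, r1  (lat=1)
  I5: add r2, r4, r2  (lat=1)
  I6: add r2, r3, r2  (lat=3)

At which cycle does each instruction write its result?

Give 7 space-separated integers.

I0 add r1: issue@1 deps=(None,None) exec_start@1 write@4
I1 add r1: issue@2 deps=(None,None) exec_start@2 write@3
I2 mul r1: issue@3 deps=(None,None) exec_start@3 write@4
I3 add r1: issue@4 deps=(None,2) exec_start@4 write@5
I4 mul r4: issue@5 deps=(None,3) exec_start@5 write@6
I5 add r2: issue@6 deps=(4,None) exec_start@6 write@7
I6 add r2: issue@7 deps=(None,5) exec_start@7 write@10

Answer: 4 3 4 5 6 7 10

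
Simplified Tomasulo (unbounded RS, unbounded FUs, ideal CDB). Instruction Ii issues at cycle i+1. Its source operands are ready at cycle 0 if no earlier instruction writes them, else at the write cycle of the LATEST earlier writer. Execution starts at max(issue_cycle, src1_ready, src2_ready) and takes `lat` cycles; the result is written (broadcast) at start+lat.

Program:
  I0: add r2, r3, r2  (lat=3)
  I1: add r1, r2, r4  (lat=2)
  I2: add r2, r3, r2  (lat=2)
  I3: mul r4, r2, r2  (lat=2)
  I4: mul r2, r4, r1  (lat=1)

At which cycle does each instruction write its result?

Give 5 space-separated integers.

I0 add r2: issue@1 deps=(None,None) exec_start@1 write@4
I1 add r1: issue@2 deps=(0,None) exec_start@4 write@6
I2 add r2: issue@3 deps=(None,0) exec_start@4 write@6
I3 mul r4: issue@4 deps=(2,2) exec_start@6 write@8
I4 mul r2: issue@5 deps=(3,1) exec_start@8 write@9

Answer: 4 6 6 8 9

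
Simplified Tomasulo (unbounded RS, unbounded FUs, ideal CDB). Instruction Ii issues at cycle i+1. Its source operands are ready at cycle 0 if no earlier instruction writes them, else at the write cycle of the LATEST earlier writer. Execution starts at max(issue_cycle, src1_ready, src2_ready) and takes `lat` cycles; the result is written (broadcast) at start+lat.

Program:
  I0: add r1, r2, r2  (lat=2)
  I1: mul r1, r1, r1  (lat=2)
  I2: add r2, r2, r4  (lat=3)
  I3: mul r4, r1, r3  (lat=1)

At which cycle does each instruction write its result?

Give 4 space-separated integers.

I0 add r1: issue@1 deps=(None,None) exec_start@1 write@3
I1 mul r1: issue@2 deps=(0,0) exec_start@3 write@5
I2 add r2: issue@3 deps=(None,None) exec_start@3 write@6
I3 mul r4: issue@4 deps=(1,None) exec_start@5 write@6

Answer: 3 5 6 6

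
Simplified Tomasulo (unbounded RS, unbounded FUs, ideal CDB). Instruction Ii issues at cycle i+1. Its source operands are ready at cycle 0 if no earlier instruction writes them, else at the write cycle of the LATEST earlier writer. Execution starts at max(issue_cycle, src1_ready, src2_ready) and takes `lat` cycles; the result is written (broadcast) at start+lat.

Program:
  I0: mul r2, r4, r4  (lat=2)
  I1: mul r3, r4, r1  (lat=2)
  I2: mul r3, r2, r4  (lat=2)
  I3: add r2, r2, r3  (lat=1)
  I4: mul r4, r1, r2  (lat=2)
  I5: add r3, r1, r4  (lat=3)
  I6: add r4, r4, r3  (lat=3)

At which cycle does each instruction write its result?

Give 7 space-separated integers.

Answer: 3 4 5 6 8 11 14

Derivation:
I0 mul r2: issue@1 deps=(None,None) exec_start@1 write@3
I1 mul r3: issue@2 deps=(None,None) exec_start@2 write@4
I2 mul r3: issue@3 deps=(0,None) exec_start@3 write@5
I3 add r2: issue@4 deps=(0,2) exec_start@5 write@6
I4 mul r4: issue@5 deps=(None,3) exec_start@6 write@8
I5 add r3: issue@6 deps=(None,4) exec_start@8 write@11
I6 add r4: issue@7 deps=(4,5) exec_start@11 write@14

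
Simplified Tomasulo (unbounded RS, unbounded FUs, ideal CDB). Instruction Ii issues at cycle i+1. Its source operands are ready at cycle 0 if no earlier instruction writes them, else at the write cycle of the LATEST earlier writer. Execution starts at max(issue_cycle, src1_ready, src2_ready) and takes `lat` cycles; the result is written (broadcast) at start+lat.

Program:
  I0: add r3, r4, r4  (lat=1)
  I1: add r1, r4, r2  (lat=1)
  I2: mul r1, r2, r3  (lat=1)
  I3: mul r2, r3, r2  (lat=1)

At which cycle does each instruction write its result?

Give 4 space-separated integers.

Answer: 2 3 4 5

Derivation:
I0 add r3: issue@1 deps=(None,None) exec_start@1 write@2
I1 add r1: issue@2 deps=(None,None) exec_start@2 write@3
I2 mul r1: issue@3 deps=(None,0) exec_start@3 write@4
I3 mul r2: issue@4 deps=(0,None) exec_start@4 write@5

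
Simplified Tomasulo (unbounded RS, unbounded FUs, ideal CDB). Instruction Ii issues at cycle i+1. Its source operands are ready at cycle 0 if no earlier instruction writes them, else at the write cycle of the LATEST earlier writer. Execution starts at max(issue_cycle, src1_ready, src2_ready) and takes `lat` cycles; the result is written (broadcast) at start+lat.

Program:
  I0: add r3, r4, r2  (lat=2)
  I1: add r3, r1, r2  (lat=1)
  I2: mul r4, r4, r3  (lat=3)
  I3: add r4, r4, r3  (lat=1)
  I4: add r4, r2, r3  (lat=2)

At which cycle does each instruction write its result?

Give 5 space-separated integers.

I0 add r3: issue@1 deps=(None,None) exec_start@1 write@3
I1 add r3: issue@2 deps=(None,None) exec_start@2 write@3
I2 mul r4: issue@3 deps=(None,1) exec_start@3 write@6
I3 add r4: issue@4 deps=(2,1) exec_start@6 write@7
I4 add r4: issue@5 deps=(None,1) exec_start@5 write@7

Answer: 3 3 6 7 7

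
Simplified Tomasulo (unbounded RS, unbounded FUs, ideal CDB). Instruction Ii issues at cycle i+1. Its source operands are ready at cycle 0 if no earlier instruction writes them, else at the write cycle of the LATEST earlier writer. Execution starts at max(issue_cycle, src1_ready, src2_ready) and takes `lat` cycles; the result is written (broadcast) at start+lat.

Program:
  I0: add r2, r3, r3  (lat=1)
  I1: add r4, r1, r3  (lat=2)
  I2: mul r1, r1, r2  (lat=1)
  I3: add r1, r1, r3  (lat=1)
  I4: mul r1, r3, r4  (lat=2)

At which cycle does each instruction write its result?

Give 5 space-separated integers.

I0 add r2: issue@1 deps=(None,None) exec_start@1 write@2
I1 add r4: issue@2 deps=(None,None) exec_start@2 write@4
I2 mul r1: issue@3 deps=(None,0) exec_start@3 write@4
I3 add r1: issue@4 deps=(2,None) exec_start@4 write@5
I4 mul r1: issue@5 deps=(None,1) exec_start@5 write@7

Answer: 2 4 4 5 7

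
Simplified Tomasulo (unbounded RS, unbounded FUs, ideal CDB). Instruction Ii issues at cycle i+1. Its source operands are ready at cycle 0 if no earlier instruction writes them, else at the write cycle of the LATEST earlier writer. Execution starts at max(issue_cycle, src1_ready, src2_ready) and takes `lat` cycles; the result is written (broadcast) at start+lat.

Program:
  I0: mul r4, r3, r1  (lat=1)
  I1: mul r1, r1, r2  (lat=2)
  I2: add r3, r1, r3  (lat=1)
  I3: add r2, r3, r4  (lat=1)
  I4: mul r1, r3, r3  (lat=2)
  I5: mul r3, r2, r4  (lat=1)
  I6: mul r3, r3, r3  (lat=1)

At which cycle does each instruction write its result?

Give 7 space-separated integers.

I0 mul r4: issue@1 deps=(None,None) exec_start@1 write@2
I1 mul r1: issue@2 deps=(None,None) exec_start@2 write@4
I2 add r3: issue@3 deps=(1,None) exec_start@4 write@5
I3 add r2: issue@4 deps=(2,0) exec_start@5 write@6
I4 mul r1: issue@5 deps=(2,2) exec_start@5 write@7
I5 mul r3: issue@6 deps=(3,0) exec_start@6 write@7
I6 mul r3: issue@7 deps=(5,5) exec_start@7 write@8

Answer: 2 4 5 6 7 7 8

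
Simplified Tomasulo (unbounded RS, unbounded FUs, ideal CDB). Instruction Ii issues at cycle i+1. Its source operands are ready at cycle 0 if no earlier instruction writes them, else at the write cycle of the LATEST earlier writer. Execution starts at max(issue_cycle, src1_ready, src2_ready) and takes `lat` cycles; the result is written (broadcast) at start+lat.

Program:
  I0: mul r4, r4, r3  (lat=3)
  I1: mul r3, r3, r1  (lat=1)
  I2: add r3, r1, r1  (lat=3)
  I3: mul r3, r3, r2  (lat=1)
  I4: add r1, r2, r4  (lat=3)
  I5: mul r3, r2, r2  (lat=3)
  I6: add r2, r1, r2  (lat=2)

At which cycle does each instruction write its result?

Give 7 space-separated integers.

Answer: 4 3 6 7 8 9 10

Derivation:
I0 mul r4: issue@1 deps=(None,None) exec_start@1 write@4
I1 mul r3: issue@2 deps=(None,None) exec_start@2 write@3
I2 add r3: issue@3 deps=(None,None) exec_start@3 write@6
I3 mul r3: issue@4 deps=(2,None) exec_start@6 write@7
I4 add r1: issue@5 deps=(None,0) exec_start@5 write@8
I5 mul r3: issue@6 deps=(None,None) exec_start@6 write@9
I6 add r2: issue@7 deps=(4,None) exec_start@8 write@10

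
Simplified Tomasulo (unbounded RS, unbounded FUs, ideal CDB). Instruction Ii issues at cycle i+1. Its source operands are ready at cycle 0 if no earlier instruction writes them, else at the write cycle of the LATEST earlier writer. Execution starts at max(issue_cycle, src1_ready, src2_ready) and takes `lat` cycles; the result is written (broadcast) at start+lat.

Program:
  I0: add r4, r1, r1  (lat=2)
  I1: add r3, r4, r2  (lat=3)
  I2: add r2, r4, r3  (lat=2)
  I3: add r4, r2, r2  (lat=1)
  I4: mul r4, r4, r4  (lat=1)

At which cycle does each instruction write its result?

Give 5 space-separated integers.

I0 add r4: issue@1 deps=(None,None) exec_start@1 write@3
I1 add r3: issue@2 deps=(0,None) exec_start@3 write@6
I2 add r2: issue@3 deps=(0,1) exec_start@6 write@8
I3 add r4: issue@4 deps=(2,2) exec_start@8 write@9
I4 mul r4: issue@5 deps=(3,3) exec_start@9 write@10

Answer: 3 6 8 9 10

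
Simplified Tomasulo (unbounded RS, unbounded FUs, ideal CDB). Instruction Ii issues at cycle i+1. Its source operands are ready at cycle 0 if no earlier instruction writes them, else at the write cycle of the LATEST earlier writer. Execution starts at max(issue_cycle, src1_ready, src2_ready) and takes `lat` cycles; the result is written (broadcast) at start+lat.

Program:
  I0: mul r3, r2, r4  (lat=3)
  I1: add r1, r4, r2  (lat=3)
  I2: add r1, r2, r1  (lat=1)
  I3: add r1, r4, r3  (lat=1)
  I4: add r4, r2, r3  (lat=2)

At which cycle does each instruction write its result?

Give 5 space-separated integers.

I0 mul r3: issue@1 deps=(None,None) exec_start@1 write@4
I1 add r1: issue@2 deps=(None,None) exec_start@2 write@5
I2 add r1: issue@3 deps=(None,1) exec_start@5 write@6
I3 add r1: issue@4 deps=(None,0) exec_start@4 write@5
I4 add r4: issue@5 deps=(None,0) exec_start@5 write@7

Answer: 4 5 6 5 7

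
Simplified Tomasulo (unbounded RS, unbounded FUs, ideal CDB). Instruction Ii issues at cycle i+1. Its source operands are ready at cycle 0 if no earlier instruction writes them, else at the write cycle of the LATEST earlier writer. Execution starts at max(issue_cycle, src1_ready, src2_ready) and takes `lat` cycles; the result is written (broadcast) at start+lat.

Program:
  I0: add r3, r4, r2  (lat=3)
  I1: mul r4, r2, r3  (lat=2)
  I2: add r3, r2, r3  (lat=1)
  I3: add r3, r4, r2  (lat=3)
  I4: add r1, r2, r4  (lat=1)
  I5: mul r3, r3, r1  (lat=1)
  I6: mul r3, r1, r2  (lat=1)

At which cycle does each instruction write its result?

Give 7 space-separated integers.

I0 add r3: issue@1 deps=(None,None) exec_start@1 write@4
I1 mul r4: issue@2 deps=(None,0) exec_start@4 write@6
I2 add r3: issue@3 deps=(None,0) exec_start@4 write@5
I3 add r3: issue@4 deps=(1,None) exec_start@6 write@9
I4 add r1: issue@5 deps=(None,1) exec_start@6 write@7
I5 mul r3: issue@6 deps=(3,4) exec_start@9 write@10
I6 mul r3: issue@7 deps=(4,None) exec_start@7 write@8

Answer: 4 6 5 9 7 10 8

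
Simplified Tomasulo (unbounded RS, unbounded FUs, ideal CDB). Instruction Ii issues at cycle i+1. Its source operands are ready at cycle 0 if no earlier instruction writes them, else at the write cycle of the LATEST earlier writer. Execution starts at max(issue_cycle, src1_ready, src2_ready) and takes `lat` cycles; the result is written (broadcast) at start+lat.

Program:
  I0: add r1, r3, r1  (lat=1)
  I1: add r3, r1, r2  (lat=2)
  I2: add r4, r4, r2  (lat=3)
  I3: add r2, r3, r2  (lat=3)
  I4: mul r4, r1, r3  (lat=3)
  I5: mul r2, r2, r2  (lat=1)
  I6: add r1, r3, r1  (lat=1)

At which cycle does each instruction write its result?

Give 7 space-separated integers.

I0 add r1: issue@1 deps=(None,None) exec_start@1 write@2
I1 add r3: issue@2 deps=(0,None) exec_start@2 write@4
I2 add r4: issue@3 deps=(None,None) exec_start@3 write@6
I3 add r2: issue@4 deps=(1,None) exec_start@4 write@7
I4 mul r4: issue@5 deps=(0,1) exec_start@5 write@8
I5 mul r2: issue@6 deps=(3,3) exec_start@7 write@8
I6 add r1: issue@7 deps=(1,0) exec_start@7 write@8

Answer: 2 4 6 7 8 8 8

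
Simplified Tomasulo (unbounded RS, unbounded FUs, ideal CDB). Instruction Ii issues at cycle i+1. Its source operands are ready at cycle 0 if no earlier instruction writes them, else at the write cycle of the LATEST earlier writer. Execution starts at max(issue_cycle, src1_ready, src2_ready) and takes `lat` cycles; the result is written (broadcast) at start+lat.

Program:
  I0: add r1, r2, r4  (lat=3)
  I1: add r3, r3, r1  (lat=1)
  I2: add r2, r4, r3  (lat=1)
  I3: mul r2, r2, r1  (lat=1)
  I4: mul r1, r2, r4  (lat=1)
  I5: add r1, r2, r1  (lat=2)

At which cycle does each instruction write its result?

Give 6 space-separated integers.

Answer: 4 5 6 7 8 10

Derivation:
I0 add r1: issue@1 deps=(None,None) exec_start@1 write@4
I1 add r3: issue@2 deps=(None,0) exec_start@4 write@5
I2 add r2: issue@3 deps=(None,1) exec_start@5 write@6
I3 mul r2: issue@4 deps=(2,0) exec_start@6 write@7
I4 mul r1: issue@5 deps=(3,None) exec_start@7 write@8
I5 add r1: issue@6 deps=(3,4) exec_start@8 write@10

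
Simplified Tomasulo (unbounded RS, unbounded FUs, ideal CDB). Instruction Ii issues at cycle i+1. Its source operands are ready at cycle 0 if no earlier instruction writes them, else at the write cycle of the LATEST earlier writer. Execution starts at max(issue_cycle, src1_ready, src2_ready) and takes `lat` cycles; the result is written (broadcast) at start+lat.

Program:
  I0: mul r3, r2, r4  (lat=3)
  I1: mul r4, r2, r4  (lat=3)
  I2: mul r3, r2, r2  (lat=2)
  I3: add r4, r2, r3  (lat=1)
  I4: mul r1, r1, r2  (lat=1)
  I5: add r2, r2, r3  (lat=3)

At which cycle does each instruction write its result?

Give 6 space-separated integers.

I0 mul r3: issue@1 deps=(None,None) exec_start@1 write@4
I1 mul r4: issue@2 deps=(None,None) exec_start@2 write@5
I2 mul r3: issue@3 deps=(None,None) exec_start@3 write@5
I3 add r4: issue@4 deps=(None,2) exec_start@5 write@6
I4 mul r1: issue@5 deps=(None,None) exec_start@5 write@6
I5 add r2: issue@6 deps=(None,2) exec_start@6 write@9

Answer: 4 5 5 6 6 9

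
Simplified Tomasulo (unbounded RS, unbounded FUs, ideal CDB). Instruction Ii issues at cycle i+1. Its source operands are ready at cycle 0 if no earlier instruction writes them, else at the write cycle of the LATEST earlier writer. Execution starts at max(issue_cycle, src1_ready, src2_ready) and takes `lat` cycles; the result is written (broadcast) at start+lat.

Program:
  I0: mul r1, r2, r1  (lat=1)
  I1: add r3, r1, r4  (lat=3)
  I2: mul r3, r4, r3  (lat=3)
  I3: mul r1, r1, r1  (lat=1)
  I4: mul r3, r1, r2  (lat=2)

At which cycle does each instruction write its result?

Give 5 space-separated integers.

Answer: 2 5 8 5 7

Derivation:
I0 mul r1: issue@1 deps=(None,None) exec_start@1 write@2
I1 add r3: issue@2 deps=(0,None) exec_start@2 write@5
I2 mul r3: issue@3 deps=(None,1) exec_start@5 write@8
I3 mul r1: issue@4 deps=(0,0) exec_start@4 write@5
I4 mul r3: issue@5 deps=(3,None) exec_start@5 write@7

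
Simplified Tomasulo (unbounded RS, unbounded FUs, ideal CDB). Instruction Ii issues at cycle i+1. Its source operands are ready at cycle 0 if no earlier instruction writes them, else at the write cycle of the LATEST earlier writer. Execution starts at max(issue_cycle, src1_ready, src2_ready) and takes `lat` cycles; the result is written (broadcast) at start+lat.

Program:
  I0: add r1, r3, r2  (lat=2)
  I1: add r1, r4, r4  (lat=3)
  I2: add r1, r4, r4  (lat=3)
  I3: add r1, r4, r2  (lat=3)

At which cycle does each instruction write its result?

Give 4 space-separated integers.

I0 add r1: issue@1 deps=(None,None) exec_start@1 write@3
I1 add r1: issue@2 deps=(None,None) exec_start@2 write@5
I2 add r1: issue@3 deps=(None,None) exec_start@3 write@6
I3 add r1: issue@4 deps=(None,None) exec_start@4 write@7

Answer: 3 5 6 7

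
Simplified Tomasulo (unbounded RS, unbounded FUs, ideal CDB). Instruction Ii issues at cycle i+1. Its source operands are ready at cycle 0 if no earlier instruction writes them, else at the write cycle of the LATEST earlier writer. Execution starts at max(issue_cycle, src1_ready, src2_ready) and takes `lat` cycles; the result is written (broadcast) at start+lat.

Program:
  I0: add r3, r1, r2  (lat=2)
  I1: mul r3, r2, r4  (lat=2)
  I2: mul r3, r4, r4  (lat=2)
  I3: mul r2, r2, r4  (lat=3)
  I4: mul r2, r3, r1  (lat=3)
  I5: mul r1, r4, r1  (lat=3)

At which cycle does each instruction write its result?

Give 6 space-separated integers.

I0 add r3: issue@1 deps=(None,None) exec_start@1 write@3
I1 mul r3: issue@2 deps=(None,None) exec_start@2 write@4
I2 mul r3: issue@3 deps=(None,None) exec_start@3 write@5
I3 mul r2: issue@4 deps=(None,None) exec_start@4 write@7
I4 mul r2: issue@5 deps=(2,None) exec_start@5 write@8
I5 mul r1: issue@6 deps=(None,None) exec_start@6 write@9

Answer: 3 4 5 7 8 9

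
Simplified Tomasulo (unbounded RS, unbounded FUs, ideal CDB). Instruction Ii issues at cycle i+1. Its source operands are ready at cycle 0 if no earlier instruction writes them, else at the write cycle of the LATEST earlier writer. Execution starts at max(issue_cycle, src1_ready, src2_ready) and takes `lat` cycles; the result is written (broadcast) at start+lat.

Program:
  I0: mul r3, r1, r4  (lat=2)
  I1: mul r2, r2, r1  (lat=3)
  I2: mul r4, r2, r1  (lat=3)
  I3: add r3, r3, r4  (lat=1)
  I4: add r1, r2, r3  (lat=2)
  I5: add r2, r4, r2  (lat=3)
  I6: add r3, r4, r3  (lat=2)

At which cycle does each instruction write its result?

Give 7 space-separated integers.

I0 mul r3: issue@1 deps=(None,None) exec_start@1 write@3
I1 mul r2: issue@2 deps=(None,None) exec_start@2 write@5
I2 mul r4: issue@3 deps=(1,None) exec_start@5 write@8
I3 add r3: issue@4 deps=(0,2) exec_start@8 write@9
I4 add r1: issue@5 deps=(1,3) exec_start@9 write@11
I5 add r2: issue@6 deps=(2,1) exec_start@8 write@11
I6 add r3: issue@7 deps=(2,3) exec_start@9 write@11

Answer: 3 5 8 9 11 11 11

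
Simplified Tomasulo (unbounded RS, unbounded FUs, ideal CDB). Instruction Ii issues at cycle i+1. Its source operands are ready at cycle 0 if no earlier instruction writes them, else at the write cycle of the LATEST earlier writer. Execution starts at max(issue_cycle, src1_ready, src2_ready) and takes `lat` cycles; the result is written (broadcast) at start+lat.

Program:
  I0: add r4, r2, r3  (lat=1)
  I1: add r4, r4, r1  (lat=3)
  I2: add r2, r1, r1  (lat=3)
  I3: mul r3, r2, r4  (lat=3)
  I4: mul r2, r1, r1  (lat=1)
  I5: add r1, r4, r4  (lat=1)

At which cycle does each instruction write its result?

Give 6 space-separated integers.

I0 add r4: issue@1 deps=(None,None) exec_start@1 write@2
I1 add r4: issue@2 deps=(0,None) exec_start@2 write@5
I2 add r2: issue@3 deps=(None,None) exec_start@3 write@6
I3 mul r3: issue@4 deps=(2,1) exec_start@6 write@9
I4 mul r2: issue@5 deps=(None,None) exec_start@5 write@6
I5 add r1: issue@6 deps=(1,1) exec_start@6 write@7

Answer: 2 5 6 9 6 7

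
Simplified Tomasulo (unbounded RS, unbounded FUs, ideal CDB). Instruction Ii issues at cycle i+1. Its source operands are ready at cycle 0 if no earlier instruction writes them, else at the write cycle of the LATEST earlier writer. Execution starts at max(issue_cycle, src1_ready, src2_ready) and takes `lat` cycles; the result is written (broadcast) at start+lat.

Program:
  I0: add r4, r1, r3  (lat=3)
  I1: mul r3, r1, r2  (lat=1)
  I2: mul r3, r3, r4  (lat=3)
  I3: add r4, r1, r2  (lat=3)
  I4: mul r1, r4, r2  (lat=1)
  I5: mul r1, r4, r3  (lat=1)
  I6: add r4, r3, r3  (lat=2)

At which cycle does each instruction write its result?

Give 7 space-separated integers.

I0 add r4: issue@1 deps=(None,None) exec_start@1 write@4
I1 mul r3: issue@2 deps=(None,None) exec_start@2 write@3
I2 mul r3: issue@3 deps=(1,0) exec_start@4 write@7
I3 add r4: issue@4 deps=(None,None) exec_start@4 write@7
I4 mul r1: issue@5 deps=(3,None) exec_start@7 write@8
I5 mul r1: issue@6 deps=(3,2) exec_start@7 write@8
I6 add r4: issue@7 deps=(2,2) exec_start@7 write@9

Answer: 4 3 7 7 8 8 9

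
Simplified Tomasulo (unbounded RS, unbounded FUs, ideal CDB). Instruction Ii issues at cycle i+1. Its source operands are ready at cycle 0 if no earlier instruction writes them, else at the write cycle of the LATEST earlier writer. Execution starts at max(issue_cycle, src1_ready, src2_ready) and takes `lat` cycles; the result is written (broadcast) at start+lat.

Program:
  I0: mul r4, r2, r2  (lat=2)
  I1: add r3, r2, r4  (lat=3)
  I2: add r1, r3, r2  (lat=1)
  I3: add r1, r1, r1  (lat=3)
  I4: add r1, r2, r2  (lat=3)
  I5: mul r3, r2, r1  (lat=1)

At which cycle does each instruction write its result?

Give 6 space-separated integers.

Answer: 3 6 7 10 8 9

Derivation:
I0 mul r4: issue@1 deps=(None,None) exec_start@1 write@3
I1 add r3: issue@2 deps=(None,0) exec_start@3 write@6
I2 add r1: issue@3 deps=(1,None) exec_start@6 write@7
I3 add r1: issue@4 deps=(2,2) exec_start@7 write@10
I4 add r1: issue@5 deps=(None,None) exec_start@5 write@8
I5 mul r3: issue@6 deps=(None,4) exec_start@8 write@9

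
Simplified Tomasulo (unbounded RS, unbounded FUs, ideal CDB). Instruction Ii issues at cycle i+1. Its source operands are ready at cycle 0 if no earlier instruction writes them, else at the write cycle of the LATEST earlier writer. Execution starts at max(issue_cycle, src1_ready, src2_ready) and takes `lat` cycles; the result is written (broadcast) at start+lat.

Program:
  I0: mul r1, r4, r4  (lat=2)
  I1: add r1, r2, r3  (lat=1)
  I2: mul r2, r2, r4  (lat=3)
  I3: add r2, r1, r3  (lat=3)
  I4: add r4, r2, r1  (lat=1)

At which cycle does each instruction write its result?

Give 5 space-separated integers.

Answer: 3 3 6 7 8

Derivation:
I0 mul r1: issue@1 deps=(None,None) exec_start@1 write@3
I1 add r1: issue@2 deps=(None,None) exec_start@2 write@3
I2 mul r2: issue@3 deps=(None,None) exec_start@3 write@6
I3 add r2: issue@4 deps=(1,None) exec_start@4 write@7
I4 add r4: issue@5 deps=(3,1) exec_start@7 write@8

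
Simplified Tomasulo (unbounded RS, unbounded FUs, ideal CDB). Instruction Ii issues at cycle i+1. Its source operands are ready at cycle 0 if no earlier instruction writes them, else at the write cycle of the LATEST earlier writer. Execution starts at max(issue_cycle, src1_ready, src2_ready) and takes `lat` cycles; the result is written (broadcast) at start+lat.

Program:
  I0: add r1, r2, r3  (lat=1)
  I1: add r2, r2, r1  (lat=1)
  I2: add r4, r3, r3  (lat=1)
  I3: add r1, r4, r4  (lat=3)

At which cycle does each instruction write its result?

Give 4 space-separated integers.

I0 add r1: issue@1 deps=(None,None) exec_start@1 write@2
I1 add r2: issue@2 deps=(None,0) exec_start@2 write@3
I2 add r4: issue@3 deps=(None,None) exec_start@3 write@4
I3 add r1: issue@4 deps=(2,2) exec_start@4 write@7

Answer: 2 3 4 7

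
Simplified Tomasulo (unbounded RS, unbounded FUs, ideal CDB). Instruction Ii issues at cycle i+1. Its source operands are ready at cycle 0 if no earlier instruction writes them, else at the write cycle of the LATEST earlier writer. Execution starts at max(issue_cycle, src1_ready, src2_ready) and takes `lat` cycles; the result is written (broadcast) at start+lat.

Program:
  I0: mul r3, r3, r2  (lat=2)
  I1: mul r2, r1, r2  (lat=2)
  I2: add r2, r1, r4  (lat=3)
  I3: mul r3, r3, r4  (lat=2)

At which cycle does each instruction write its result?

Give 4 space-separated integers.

Answer: 3 4 6 6

Derivation:
I0 mul r3: issue@1 deps=(None,None) exec_start@1 write@3
I1 mul r2: issue@2 deps=(None,None) exec_start@2 write@4
I2 add r2: issue@3 deps=(None,None) exec_start@3 write@6
I3 mul r3: issue@4 deps=(0,None) exec_start@4 write@6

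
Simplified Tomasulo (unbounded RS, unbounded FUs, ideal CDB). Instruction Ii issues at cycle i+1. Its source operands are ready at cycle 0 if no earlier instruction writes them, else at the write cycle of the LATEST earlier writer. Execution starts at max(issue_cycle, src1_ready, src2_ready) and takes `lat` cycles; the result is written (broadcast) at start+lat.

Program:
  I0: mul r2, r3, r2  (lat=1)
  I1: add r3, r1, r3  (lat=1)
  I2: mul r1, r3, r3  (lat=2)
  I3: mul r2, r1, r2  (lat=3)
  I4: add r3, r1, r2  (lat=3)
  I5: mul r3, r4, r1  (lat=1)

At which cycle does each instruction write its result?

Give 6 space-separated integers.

I0 mul r2: issue@1 deps=(None,None) exec_start@1 write@2
I1 add r3: issue@2 deps=(None,None) exec_start@2 write@3
I2 mul r1: issue@3 deps=(1,1) exec_start@3 write@5
I3 mul r2: issue@4 deps=(2,0) exec_start@5 write@8
I4 add r3: issue@5 deps=(2,3) exec_start@8 write@11
I5 mul r3: issue@6 deps=(None,2) exec_start@6 write@7

Answer: 2 3 5 8 11 7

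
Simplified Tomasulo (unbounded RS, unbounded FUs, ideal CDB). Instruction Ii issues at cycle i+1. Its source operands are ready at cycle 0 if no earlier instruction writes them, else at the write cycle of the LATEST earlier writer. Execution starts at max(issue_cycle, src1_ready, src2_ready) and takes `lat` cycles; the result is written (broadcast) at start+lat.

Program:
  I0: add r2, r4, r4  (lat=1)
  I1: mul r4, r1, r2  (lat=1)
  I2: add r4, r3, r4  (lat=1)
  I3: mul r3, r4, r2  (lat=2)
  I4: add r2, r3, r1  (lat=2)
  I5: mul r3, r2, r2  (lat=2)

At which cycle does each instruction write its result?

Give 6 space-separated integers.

Answer: 2 3 4 6 8 10

Derivation:
I0 add r2: issue@1 deps=(None,None) exec_start@1 write@2
I1 mul r4: issue@2 deps=(None,0) exec_start@2 write@3
I2 add r4: issue@3 deps=(None,1) exec_start@3 write@4
I3 mul r3: issue@4 deps=(2,0) exec_start@4 write@6
I4 add r2: issue@5 deps=(3,None) exec_start@6 write@8
I5 mul r3: issue@6 deps=(4,4) exec_start@8 write@10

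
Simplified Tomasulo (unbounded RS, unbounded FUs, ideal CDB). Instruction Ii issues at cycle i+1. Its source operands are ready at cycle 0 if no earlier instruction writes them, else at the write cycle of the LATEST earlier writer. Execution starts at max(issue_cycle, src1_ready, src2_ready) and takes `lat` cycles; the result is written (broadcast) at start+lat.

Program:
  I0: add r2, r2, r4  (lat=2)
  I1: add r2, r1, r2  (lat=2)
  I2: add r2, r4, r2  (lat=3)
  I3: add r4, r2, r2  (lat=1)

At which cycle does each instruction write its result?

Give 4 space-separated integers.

Answer: 3 5 8 9

Derivation:
I0 add r2: issue@1 deps=(None,None) exec_start@1 write@3
I1 add r2: issue@2 deps=(None,0) exec_start@3 write@5
I2 add r2: issue@3 deps=(None,1) exec_start@5 write@8
I3 add r4: issue@4 deps=(2,2) exec_start@8 write@9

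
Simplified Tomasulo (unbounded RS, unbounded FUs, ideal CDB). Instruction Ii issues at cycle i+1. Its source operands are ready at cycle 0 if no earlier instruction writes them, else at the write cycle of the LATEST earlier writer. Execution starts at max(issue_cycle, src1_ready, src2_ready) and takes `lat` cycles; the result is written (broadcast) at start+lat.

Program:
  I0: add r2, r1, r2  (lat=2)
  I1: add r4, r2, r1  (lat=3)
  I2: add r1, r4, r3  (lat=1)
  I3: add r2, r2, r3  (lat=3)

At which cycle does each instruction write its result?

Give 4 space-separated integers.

I0 add r2: issue@1 deps=(None,None) exec_start@1 write@3
I1 add r4: issue@2 deps=(0,None) exec_start@3 write@6
I2 add r1: issue@3 deps=(1,None) exec_start@6 write@7
I3 add r2: issue@4 deps=(0,None) exec_start@4 write@7

Answer: 3 6 7 7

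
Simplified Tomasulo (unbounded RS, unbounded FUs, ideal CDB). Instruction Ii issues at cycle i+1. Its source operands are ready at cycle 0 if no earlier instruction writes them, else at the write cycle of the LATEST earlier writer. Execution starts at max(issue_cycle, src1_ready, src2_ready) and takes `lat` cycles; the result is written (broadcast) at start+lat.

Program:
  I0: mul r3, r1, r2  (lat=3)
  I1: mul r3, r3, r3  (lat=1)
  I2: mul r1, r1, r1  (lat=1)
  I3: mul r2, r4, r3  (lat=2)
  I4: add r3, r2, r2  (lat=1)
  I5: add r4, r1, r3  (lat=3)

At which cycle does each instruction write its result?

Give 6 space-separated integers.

Answer: 4 5 4 7 8 11

Derivation:
I0 mul r3: issue@1 deps=(None,None) exec_start@1 write@4
I1 mul r3: issue@2 deps=(0,0) exec_start@4 write@5
I2 mul r1: issue@3 deps=(None,None) exec_start@3 write@4
I3 mul r2: issue@4 deps=(None,1) exec_start@5 write@7
I4 add r3: issue@5 deps=(3,3) exec_start@7 write@8
I5 add r4: issue@6 deps=(2,4) exec_start@8 write@11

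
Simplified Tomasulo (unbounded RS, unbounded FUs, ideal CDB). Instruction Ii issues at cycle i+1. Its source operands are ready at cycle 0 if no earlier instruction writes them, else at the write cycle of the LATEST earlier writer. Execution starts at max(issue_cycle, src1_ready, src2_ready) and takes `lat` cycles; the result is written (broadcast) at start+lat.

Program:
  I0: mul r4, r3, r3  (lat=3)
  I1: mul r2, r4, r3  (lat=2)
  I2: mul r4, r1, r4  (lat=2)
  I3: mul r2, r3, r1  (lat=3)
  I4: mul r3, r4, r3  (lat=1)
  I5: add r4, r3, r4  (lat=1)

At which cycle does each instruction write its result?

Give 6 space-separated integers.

I0 mul r4: issue@1 deps=(None,None) exec_start@1 write@4
I1 mul r2: issue@2 deps=(0,None) exec_start@4 write@6
I2 mul r4: issue@3 deps=(None,0) exec_start@4 write@6
I3 mul r2: issue@4 deps=(None,None) exec_start@4 write@7
I4 mul r3: issue@5 deps=(2,None) exec_start@6 write@7
I5 add r4: issue@6 deps=(4,2) exec_start@7 write@8

Answer: 4 6 6 7 7 8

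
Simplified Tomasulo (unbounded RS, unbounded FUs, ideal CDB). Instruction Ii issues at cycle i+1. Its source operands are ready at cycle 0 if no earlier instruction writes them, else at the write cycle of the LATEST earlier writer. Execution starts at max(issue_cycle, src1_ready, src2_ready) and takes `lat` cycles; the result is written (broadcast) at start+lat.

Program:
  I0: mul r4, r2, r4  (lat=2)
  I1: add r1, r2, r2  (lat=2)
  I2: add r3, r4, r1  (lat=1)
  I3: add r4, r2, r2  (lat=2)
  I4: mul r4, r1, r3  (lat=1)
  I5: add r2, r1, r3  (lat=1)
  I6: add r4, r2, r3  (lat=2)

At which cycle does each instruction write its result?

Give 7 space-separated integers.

Answer: 3 4 5 6 6 7 9

Derivation:
I0 mul r4: issue@1 deps=(None,None) exec_start@1 write@3
I1 add r1: issue@2 deps=(None,None) exec_start@2 write@4
I2 add r3: issue@3 deps=(0,1) exec_start@4 write@5
I3 add r4: issue@4 deps=(None,None) exec_start@4 write@6
I4 mul r4: issue@5 deps=(1,2) exec_start@5 write@6
I5 add r2: issue@6 deps=(1,2) exec_start@6 write@7
I6 add r4: issue@7 deps=(5,2) exec_start@7 write@9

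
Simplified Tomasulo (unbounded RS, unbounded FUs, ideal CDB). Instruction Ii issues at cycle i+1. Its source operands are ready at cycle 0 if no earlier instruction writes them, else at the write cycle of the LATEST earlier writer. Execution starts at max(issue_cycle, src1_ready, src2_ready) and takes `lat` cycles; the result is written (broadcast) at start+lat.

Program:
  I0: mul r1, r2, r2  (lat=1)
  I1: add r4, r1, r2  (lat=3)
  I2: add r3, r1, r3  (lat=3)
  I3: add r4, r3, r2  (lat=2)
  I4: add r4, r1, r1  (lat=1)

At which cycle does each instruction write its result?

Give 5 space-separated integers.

Answer: 2 5 6 8 6

Derivation:
I0 mul r1: issue@1 deps=(None,None) exec_start@1 write@2
I1 add r4: issue@2 deps=(0,None) exec_start@2 write@5
I2 add r3: issue@3 deps=(0,None) exec_start@3 write@6
I3 add r4: issue@4 deps=(2,None) exec_start@6 write@8
I4 add r4: issue@5 deps=(0,0) exec_start@5 write@6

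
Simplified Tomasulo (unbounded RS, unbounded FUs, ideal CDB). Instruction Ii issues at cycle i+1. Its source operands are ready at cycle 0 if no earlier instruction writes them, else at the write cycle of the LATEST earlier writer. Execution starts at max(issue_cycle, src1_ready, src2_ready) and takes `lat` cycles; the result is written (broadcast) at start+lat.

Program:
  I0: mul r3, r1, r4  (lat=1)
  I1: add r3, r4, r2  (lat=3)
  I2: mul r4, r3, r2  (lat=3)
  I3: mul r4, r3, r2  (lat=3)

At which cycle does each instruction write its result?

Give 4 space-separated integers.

Answer: 2 5 8 8

Derivation:
I0 mul r3: issue@1 deps=(None,None) exec_start@1 write@2
I1 add r3: issue@2 deps=(None,None) exec_start@2 write@5
I2 mul r4: issue@3 deps=(1,None) exec_start@5 write@8
I3 mul r4: issue@4 deps=(1,None) exec_start@5 write@8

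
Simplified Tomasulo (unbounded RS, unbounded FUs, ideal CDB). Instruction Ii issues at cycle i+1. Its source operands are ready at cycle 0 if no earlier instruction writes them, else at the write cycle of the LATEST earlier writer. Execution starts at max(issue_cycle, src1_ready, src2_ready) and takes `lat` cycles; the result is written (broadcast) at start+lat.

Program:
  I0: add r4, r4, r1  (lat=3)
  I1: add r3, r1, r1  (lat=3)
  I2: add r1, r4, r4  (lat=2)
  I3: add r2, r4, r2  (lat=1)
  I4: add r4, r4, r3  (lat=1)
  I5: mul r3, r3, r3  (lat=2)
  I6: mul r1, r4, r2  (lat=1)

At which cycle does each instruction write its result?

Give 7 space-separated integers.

Answer: 4 5 6 5 6 8 8

Derivation:
I0 add r4: issue@1 deps=(None,None) exec_start@1 write@4
I1 add r3: issue@2 deps=(None,None) exec_start@2 write@5
I2 add r1: issue@3 deps=(0,0) exec_start@4 write@6
I3 add r2: issue@4 deps=(0,None) exec_start@4 write@5
I4 add r4: issue@5 deps=(0,1) exec_start@5 write@6
I5 mul r3: issue@6 deps=(1,1) exec_start@6 write@8
I6 mul r1: issue@7 deps=(4,3) exec_start@7 write@8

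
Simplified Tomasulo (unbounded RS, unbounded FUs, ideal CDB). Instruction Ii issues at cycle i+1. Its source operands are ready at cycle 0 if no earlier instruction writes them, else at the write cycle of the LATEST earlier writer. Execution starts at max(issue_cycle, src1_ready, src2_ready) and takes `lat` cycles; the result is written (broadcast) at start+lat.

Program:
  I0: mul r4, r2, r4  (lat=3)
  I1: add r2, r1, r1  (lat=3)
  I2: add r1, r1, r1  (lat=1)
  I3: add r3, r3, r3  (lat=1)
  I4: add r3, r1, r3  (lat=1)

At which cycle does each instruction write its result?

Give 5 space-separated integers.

I0 mul r4: issue@1 deps=(None,None) exec_start@1 write@4
I1 add r2: issue@2 deps=(None,None) exec_start@2 write@5
I2 add r1: issue@3 deps=(None,None) exec_start@3 write@4
I3 add r3: issue@4 deps=(None,None) exec_start@4 write@5
I4 add r3: issue@5 deps=(2,3) exec_start@5 write@6

Answer: 4 5 4 5 6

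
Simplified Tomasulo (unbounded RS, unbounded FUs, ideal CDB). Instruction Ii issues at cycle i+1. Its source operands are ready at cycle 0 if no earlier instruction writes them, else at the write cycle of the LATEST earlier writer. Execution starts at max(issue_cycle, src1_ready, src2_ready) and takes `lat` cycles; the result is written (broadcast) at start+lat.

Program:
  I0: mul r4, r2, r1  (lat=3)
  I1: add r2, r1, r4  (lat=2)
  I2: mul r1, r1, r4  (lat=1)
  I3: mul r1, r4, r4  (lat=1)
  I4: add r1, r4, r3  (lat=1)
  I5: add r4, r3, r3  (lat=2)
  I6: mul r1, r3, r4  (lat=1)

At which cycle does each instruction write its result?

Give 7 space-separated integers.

I0 mul r4: issue@1 deps=(None,None) exec_start@1 write@4
I1 add r2: issue@2 deps=(None,0) exec_start@4 write@6
I2 mul r1: issue@3 deps=(None,0) exec_start@4 write@5
I3 mul r1: issue@4 deps=(0,0) exec_start@4 write@5
I4 add r1: issue@5 deps=(0,None) exec_start@5 write@6
I5 add r4: issue@6 deps=(None,None) exec_start@6 write@8
I6 mul r1: issue@7 deps=(None,5) exec_start@8 write@9

Answer: 4 6 5 5 6 8 9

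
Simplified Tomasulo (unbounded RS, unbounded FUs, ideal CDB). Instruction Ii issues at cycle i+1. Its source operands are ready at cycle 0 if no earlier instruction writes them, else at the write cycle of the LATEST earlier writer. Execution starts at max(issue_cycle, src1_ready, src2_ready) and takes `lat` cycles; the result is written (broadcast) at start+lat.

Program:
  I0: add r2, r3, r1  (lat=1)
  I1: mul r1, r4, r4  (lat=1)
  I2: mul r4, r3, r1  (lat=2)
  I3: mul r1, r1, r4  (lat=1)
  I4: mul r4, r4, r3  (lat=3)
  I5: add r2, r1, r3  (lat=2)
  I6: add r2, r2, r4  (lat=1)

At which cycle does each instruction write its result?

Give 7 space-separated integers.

Answer: 2 3 5 6 8 8 9

Derivation:
I0 add r2: issue@1 deps=(None,None) exec_start@1 write@2
I1 mul r1: issue@2 deps=(None,None) exec_start@2 write@3
I2 mul r4: issue@3 deps=(None,1) exec_start@3 write@5
I3 mul r1: issue@4 deps=(1,2) exec_start@5 write@6
I4 mul r4: issue@5 deps=(2,None) exec_start@5 write@8
I5 add r2: issue@6 deps=(3,None) exec_start@6 write@8
I6 add r2: issue@7 deps=(5,4) exec_start@8 write@9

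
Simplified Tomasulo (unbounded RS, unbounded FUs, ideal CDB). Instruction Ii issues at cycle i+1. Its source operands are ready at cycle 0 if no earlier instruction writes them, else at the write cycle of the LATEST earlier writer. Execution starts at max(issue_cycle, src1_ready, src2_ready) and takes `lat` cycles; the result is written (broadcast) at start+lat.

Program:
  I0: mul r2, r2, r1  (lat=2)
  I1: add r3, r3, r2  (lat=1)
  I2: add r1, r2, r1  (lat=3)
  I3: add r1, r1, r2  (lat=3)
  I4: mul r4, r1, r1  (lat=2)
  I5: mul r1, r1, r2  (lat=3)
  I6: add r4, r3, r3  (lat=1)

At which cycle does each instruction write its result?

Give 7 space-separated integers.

I0 mul r2: issue@1 deps=(None,None) exec_start@1 write@3
I1 add r3: issue@2 deps=(None,0) exec_start@3 write@4
I2 add r1: issue@3 deps=(0,None) exec_start@3 write@6
I3 add r1: issue@4 deps=(2,0) exec_start@6 write@9
I4 mul r4: issue@5 deps=(3,3) exec_start@9 write@11
I5 mul r1: issue@6 deps=(3,0) exec_start@9 write@12
I6 add r4: issue@7 deps=(1,1) exec_start@7 write@8

Answer: 3 4 6 9 11 12 8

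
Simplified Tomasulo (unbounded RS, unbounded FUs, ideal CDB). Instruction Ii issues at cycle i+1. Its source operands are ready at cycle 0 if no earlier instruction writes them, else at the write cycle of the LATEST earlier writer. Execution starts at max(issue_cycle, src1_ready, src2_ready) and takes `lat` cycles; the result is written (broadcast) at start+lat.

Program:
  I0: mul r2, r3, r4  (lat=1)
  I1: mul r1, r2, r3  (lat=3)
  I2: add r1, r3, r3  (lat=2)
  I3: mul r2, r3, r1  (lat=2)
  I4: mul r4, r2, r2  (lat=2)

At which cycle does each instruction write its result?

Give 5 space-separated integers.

Answer: 2 5 5 7 9

Derivation:
I0 mul r2: issue@1 deps=(None,None) exec_start@1 write@2
I1 mul r1: issue@2 deps=(0,None) exec_start@2 write@5
I2 add r1: issue@3 deps=(None,None) exec_start@3 write@5
I3 mul r2: issue@4 deps=(None,2) exec_start@5 write@7
I4 mul r4: issue@5 deps=(3,3) exec_start@7 write@9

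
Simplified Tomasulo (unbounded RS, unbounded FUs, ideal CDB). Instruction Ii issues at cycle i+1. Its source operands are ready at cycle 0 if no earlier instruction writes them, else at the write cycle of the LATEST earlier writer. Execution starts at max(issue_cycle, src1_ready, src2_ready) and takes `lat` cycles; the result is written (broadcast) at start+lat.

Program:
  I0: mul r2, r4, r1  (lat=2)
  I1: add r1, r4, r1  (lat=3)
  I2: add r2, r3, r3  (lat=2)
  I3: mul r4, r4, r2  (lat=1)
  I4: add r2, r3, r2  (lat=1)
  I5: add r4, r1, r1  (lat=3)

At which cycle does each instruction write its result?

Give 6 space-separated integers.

I0 mul r2: issue@1 deps=(None,None) exec_start@1 write@3
I1 add r1: issue@2 deps=(None,None) exec_start@2 write@5
I2 add r2: issue@3 deps=(None,None) exec_start@3 write@5
I3 mul r4: issue@4 deps=(None,2) exec_start@5 write@6
I4 add r2: issue@5 deps=(None,2) exec_start@5 write@6
I5 add r4: issue@6 deps=(1,1) exec_start@6 write@9

Answer: 3 5 5 6 6 9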